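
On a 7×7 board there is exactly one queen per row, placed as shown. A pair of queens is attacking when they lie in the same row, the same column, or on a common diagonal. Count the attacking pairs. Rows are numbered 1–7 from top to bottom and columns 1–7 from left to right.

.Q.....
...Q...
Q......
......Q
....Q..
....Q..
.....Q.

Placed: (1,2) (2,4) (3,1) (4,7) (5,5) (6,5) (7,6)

Same column: (5,5)–(6,5) (column 5).
Same diagonal: (4,7)–(6,5) (|4−6| = |7−5| = 2); (6,5)–(7,6) (|6−7| = |5−6| = 1).
Total attacking pairs: 3.

3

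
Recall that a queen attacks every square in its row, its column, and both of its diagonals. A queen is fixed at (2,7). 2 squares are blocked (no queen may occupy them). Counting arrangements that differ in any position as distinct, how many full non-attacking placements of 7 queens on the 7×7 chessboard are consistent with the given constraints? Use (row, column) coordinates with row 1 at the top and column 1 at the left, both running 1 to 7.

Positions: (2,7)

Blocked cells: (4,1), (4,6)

Branch on row 1: col 1 → 0; col 2 → 1; col 3 → 1; col 4 → 1; col 5 → 1.
Sum: 0 + 1 + 1 + 1 + 1 = 4.

4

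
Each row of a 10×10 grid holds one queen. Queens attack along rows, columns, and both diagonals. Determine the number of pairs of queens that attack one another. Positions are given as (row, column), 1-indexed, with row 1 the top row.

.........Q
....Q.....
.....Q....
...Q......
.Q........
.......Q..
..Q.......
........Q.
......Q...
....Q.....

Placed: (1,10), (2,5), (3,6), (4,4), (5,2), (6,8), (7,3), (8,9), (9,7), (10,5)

3

Same column: (2,5)–(10,5) (column 5).
Same diagonal: (2,5)–(3,6) (|2−3| = |5−6| = 1); (2,5)–(5,2) (|2−5| = |5−2| = 3).
Total attacking pairs: 3.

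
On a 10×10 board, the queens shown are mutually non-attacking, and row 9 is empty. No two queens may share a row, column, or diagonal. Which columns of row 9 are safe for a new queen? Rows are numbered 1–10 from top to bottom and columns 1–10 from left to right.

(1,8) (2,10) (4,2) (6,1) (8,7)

(1,8) attacks row 9 at column 8.
(2,10) attacks row 9 at column 10 and diagonals 3.
(4,2) attacks row 9 at column 2 and diagonals 7.
(6,1) attacks row 9 at column 1 and diagonals 4.
(8,7) attacks row 9 at column 7 and diagonals 6, 8.
Attacked columns: {1, 2, 3, 4, 6, 7, 8, 10}. Safe: {5, 9}.

columns 5, 9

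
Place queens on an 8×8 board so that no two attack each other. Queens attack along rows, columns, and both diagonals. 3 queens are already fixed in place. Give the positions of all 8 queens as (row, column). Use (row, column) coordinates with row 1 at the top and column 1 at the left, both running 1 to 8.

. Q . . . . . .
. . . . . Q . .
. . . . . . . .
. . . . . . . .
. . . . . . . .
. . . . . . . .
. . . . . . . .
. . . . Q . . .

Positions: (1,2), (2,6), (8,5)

Row 3: attacked by (1,2)→{2,4}; (2,6)→{5,6,7}; (8,5)→{5}. Safe: 1, 3, 8. Place at column 1.
Row 4: attacked by (1,2)→{2,5}; (2,6)→{4,6,8}; (3,1)→{1,2}; (8,5)→{1,5}. Safe: 3, 7. Place at column 7.
Row 5: attacked by (1,2)→{2,6}; (2,6)→{3,6}; (3,1)→{1,3}; (4,7)→{6,7,8}; (8,5)→{2,5,8}. Safe: 4. Place at column 4.
Row 6: attacked by (1,2)→{2,7}; (2,6)→{2,6}; (3,1)→{1,4}; (4,7)→{5,7}; (5,4)→{3,4,5}; (8,5)→{3,5,7}. Safe: 8. Place at column 8.
Row 7: attacked by (1,2)→{2,8}; (2,6)→{1,6}; (3,1)→{1,5}; (4,7)→{4,7}; (5,4)→{2,4,6}; (6,8)→{7,8}; (8,5)→{4,5,6}. Safe: 3. Place at column 3.
Columns [2, 6, 1, 7, 4, 8, 3, 5], r−c [-1, -4, 2, -3, 1, -2, 4, 3], r+c [3, 8, 4, 11, 9, 14, 10, 13] are all distinct, so no two queens attack.

(1,2) (2,6) (3,1) (4,7) (5,4) (6,8) (7,3) (8,5)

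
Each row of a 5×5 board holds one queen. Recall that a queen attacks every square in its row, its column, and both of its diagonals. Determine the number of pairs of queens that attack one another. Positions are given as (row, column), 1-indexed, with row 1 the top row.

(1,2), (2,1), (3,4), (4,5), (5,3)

4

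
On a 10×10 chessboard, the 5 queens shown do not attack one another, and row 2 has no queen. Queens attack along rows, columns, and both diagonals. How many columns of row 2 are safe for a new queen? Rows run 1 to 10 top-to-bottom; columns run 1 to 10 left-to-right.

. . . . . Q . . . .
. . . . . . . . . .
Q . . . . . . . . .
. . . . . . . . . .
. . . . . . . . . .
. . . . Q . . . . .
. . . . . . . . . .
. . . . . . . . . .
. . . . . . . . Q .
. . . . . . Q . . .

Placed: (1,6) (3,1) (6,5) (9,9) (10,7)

(1,6) attacks row 2 at column 6 and diagonals 5, 7.
(3,1) attacks row 2 at column 1 and diagonals 2.
(6,5) attacks row 2 at column 5 and diagonals 1, 9.
(9,9) attacks row 2 at column 9 and diagonals 2.
(10,7) attacks row 2 at column 7.
Attacked columns: {1, 2, 5, 6, 7, 9}. Safe: {3, 4, 8, 10}.

4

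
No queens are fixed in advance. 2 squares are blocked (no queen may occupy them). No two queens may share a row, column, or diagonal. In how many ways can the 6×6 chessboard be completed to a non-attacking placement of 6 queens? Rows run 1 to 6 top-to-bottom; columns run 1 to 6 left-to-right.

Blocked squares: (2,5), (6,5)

Branch on row 1: col 1 → 0; col 2 → 0; col 3 → 1; col 4 → 1; col 5 → 1; col 6 → 0.
Sum: 0 + 0 + 1 + 1 + 1 + 0 = 3.

3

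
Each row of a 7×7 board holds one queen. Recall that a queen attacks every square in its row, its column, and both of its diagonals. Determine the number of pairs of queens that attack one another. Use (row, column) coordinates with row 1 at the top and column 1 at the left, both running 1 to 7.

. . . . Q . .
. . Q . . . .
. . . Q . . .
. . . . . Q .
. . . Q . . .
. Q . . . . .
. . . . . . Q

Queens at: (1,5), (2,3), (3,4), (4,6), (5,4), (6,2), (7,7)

Same column: (3,4)–(5,4) (column 4).
Same diagonal: (2,3)–(3,4) (|2−3| = |3−4| = 1).
Total attacking pairs: 2.

2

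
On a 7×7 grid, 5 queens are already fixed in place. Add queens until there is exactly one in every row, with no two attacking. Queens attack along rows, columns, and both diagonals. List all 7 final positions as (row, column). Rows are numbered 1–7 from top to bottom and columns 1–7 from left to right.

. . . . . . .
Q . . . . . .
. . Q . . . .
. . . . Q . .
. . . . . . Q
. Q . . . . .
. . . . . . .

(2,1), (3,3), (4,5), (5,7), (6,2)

(1,6) (2,1) (3,3) (4,5) (5,7) (6,2) (7,4)

Row 1: attacked by (2,1)→{1,2}; (3,3)→{1,3,5}; (4,5)→{2,5}; (5,7)→{3,7}; (6,2)→{2,7}. Safe: 4, 6. Place at column 6.
Row 7: attacked by (1,6)→{6}; (2,1)→{1,6}; (3,3)→{3,7}; (4,5)→{2,5}; (5,7)→{5,7}; (6,2)→{1,2,3}. Safe: 4. Place at column 4.
Columns [6, 1, 3, 5, 7, 2, 4], r−c [-5, 1, 0, -1, -2, 4, 3], r+c [7, 3, 6, 9, 12, 8, 11] are all distinct, so no two queens attack.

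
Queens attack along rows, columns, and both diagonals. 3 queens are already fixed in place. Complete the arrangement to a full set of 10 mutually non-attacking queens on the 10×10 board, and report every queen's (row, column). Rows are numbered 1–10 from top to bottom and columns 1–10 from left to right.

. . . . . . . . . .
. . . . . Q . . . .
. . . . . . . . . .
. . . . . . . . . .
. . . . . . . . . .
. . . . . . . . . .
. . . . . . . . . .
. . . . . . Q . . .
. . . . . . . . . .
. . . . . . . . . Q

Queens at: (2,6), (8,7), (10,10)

Row 1: attacked by (2,6)→{5,6,7}; (8,7)→{7}; (10,10)→{1,10}. Safe: 2, 3, 4, 8, 9. Place at column 3.
Row 3: attacked by (1,3)→{1,3,5}; (2,6)→{5,6,7}; (8,7)→{2,7}; (10,10)→{3,10}. Safe: 4, 8, 9. Place at column 9.
Row 4: attacked by (1,3)→{3,6}; (2,6)→{4,6,8}; (3,9)→{8,9,10}; (8,7)→{3,7}; (10,10)→{4,10}. Safe: 1, 2, 5. Place at column 1.
Row 5: attacked by (1,3)→{3,7}; (2,6)→{3,6,9}; (3,9)→{7,9}; (4,1)→{1,2}; (8,7)→{4,7,10}; (10,10)→{5,10}. Safe: 8. Place at column 8.
Row 6: attacked by (1,3)→{3,8}; (2,6)→{2,6,10}; (3,9)→{6,9}; (4,1)→{1,3}; (5,8)→{7,8,9}; (8,7)→{5,7,9}; (10,10)→{6,10}. Safe: 4. Place at column 4.
Row 7: attacked by (1,3)→{3,9}; (2,6)→{1,6}; (3,9)→{5,9}; (4,1)→{1,4}; (5,8)→{6,8,10}; (6,4)→{3,4,5}; (8,7)→{6,7,8}; (10,10)→{7,10}. Safe: 2. Place at column 2.
Row 9: attacked by (1,3)→{3}; (2,6)→{6}; (3,9)→{3,9}; (4,1)→{1,6}; (5,8)→{4,8}; (6,4)→{1,4,7}; (7,2)→{2,4}; (8,7)→{6,7,8}; (10,10)→{9,10}. Safe: 5. Place at column 5.
Columns [3, 6, 9, 1, 8, 4, 2, 7, 5, 10], r−c [-2, -4, -6, 3, -3, 2, 5, 1, 4, 0], r+c [4, 8, 12, 5, 13, 10, 9, 15, 14, 20] are all distinct, so no two queens attack.

(1,3) (2,6) (3,9) (4,1) (5,8) (6,4) (7,2) (8,7) (9,5) (10,10)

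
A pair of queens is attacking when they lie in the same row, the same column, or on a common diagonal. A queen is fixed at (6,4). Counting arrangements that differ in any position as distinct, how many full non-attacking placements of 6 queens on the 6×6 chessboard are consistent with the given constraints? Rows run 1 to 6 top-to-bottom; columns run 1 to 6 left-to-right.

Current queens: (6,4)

Branch on row 1: col 1 → 0; col 2 → 0; col 3 → 1; col 5 → 0; col 6 → 0.
Sum: 0 + 0 + 1 + 0 + 0 = 1.

1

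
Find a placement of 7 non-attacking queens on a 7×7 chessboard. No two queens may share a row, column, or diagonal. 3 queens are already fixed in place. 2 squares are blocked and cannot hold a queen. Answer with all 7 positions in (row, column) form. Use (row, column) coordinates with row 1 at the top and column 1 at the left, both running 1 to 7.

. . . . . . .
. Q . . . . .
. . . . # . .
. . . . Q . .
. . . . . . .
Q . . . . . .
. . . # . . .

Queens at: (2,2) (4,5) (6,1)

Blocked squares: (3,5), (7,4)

Row 1: attacked by (2,2)→{1,2,3}; (4,5)→{2,5}; (6,1)→{1,6}. Safe: 4, 7. Place at column 4.
Row 3: attacked by (1,4)→{2,4,6}; (2,2)→{1,2,3}; (4,5)→{4,5,6}; (6,1)→{1,4}. Blocked: 5. Safe: 7. Place at column 7.
Row 5: attacked by (1,4)→{4}; (2,2)→{2,5}; (3,7)→{5,7}; (4,5)→{4,5,6}; (6,1)→{1,2}. Safe: 3. Place at column 3.
Row 7: attacked by (1,4)→{4}; (2,2)→{2,7}; (3,7)→{3,7}; (4,5)→{2,5}; (5,3)→{1,3,5}; (6,1)→{1,2}. Blocked: 4. Safe: 6. Place at column 6.
Columns [4, 2, 7, 5, 3, 1, 6], r−c [-3, 0, -4, -1, 2, 5, 1], r+c [5, 4, 10, 9, 8, 7, 13] are all distinct, so no two queens attack.

(1,4) (2,2) (3,7) (4,5) (5,3) (6,1) (7,6)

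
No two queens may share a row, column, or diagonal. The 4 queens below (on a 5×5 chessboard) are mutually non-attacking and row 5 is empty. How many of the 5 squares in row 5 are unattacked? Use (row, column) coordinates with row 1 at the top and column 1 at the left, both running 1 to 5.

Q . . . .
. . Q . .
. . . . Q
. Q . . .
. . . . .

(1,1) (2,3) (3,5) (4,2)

1

(1,1) attacks row 5 at column 1 and diagonals 5.
(2,3) attacks row 5 at column 3.
(3,5) attacks row 5 at column 5 and diagonals 3.
(4,2) attacks row 5 at column 2 and diagonals 1, 3.
Attacked columns: {1, 2, 3, 5}. Safe: {4}.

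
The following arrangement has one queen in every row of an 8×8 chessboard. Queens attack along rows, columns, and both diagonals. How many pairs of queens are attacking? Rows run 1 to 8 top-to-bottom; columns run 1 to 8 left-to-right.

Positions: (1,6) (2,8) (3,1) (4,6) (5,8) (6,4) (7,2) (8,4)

7

Same column: (1,6)–(4,6) (column 6); (2,8)–(5,8) (column 8); (6,4)–(8,4) (column 4).
Same diagonal: (2,8)–(4,6) (|2−4| = |8−6| = 2); (2,8)–(6,4) (|2−6| = |8−4| = 4); (3,1)–(6,4) (|3−6| = |1−4| = 3); (4,6)–(6,4) (|4−6| = |6−4| = 2).
Total attacking pairs: 7.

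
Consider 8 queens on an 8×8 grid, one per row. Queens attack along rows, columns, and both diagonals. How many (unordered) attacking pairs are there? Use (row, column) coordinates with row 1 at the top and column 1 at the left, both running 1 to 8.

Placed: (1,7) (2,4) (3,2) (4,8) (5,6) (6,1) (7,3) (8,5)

All columns are distinct and no two queens satisfy |Δrow| = |Δcol|, so no pair attacks.

0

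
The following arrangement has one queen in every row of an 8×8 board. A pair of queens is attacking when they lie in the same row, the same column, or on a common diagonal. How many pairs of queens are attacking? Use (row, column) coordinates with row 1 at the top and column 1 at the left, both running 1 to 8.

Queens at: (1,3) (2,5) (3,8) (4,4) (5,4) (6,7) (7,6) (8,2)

3

Same column: (4,4)–(5,4) (column 4).
Same diagonal: (5,4)–(7,6) (|5−7| = |4−6| = 2); (6,7)–(7,6) (|6−7| = |7−6| = 1).
Total attacking pairs: 3.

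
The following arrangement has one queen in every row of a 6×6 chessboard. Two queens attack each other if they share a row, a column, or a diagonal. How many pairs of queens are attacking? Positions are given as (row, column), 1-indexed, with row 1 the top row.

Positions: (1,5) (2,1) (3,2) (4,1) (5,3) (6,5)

Same column: (1,5)–(6,5) (column 5); (2,1)–(4,1) (column 1).
Same diagonal: (2,1)–(3,2) (|2−3| = |1−2| = 1); (2,1)–(6,5) (|2−6| = |1−5| = 4); (3,2)–(4,1) (|3−4| = |2−1| = 1); (3,2)–(6,5) (|3−6| = |2−5| = 3).
Total attacking pairs: 6.

6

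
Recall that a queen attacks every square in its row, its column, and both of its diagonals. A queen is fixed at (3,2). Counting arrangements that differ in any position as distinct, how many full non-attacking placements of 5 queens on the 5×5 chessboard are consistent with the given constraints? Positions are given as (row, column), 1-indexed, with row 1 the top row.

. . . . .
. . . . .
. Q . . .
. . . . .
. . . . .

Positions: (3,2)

Branch on row 1: col 1 → 1; col 3 → 1; col 5 → 0.
Sum: 1 + 1 + 0 = 2.

2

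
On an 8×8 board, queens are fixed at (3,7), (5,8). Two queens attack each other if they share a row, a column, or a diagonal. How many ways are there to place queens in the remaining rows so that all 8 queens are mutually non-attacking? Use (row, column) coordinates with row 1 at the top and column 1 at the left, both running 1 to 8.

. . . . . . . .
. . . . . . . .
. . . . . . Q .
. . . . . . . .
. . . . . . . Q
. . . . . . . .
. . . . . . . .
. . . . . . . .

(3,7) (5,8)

3

Branch on row 1: col 1 → 0; col 2 → 0; col 3 → 1; col 6 → 2.
Sum: 0 + 0 + 1 + 2 = 3.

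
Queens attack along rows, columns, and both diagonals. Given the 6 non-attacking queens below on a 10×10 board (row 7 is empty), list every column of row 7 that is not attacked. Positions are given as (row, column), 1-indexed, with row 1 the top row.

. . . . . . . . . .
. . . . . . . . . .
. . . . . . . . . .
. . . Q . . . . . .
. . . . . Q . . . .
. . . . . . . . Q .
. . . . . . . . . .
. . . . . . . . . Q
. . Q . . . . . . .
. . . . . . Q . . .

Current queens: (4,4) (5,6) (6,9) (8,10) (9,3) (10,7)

(4,4) attacks row 7 at column 4 and diagonals 1, 7.
(5,6) attacks row 7 at column 6 and diagonals 4, 8.
(6,9) attacks row 7 at column 9 and diagonals 8, 10.
(8,10) attacks row 7 at column 10 and diagonals 9.
(9,3) attacks row 7 at column 3 and diagonals 1, 5.
(10,7) attacks row 7 at column 7 and diagonals 4, 10.
Attacked columns: {1, 3, 4, 5, 6, 7, 8, 9, 10}. Safe: {2}.

columns 2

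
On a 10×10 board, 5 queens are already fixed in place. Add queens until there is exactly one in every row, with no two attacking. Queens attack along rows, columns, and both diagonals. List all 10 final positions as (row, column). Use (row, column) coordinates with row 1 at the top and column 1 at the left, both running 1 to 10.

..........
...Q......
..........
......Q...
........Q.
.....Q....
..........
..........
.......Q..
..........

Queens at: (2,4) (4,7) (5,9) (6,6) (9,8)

Row 1: attacked by (2,4)→{3,4,5}; (4,7)→{4,7,10}; (5,9)→{5,9}; (6,6)→{1,6}; (9,8)→{8}. Safe: 2. Place at column 2.
Row 3: attacked by (1,2)→{2,4}; (2,4)→{3,4,5}; (4,7)→{6,7,8}; (5,9)→{7,9}; (6,6)→{3,6,9}; (9,8)→{2,8}. Safe: 1, 10. Place at column 10.
Row 7: attacked by (1,2)→{2,8}; (2,4)→{4,9}; (3,10)→{6,10}; (4,7)→{4,7,10}; (5,9)→{7,9}; (6,6)→{5,6,7}; (9,8)→{6,8,10}. Safe: 1, 3. Place at column 3.
Row 8: attacked by (1,2)→{2,9}; (2,4)→{4,10}; (3,10)→{5,10}; (4,7)→{3,7}; (5,9)→{6,9}; (6,6)→{4,6,8}; (7,3)→{2,3,4}; (9,8)→{7,8,9}. Safe: 1. Place at column 1.
Row 10: attacked by (1,2)→{2}; (2,4)→{4}; (3,10)→{3,10}; (4,7)→{1,7}; (5,9)→{4,9}; (6,6)→{2,6,10}; (7,3)→{3,6}; (8,1)→{1,3}; (9,8)→{7,8,9}. Safe: 5. Place at column 5.
Columns [2, 4, 10, 7, 9, 6, 3, 1, 8, 5], r−c [-1, -2, -7, -3, -4, 0, 4, 7, 1, 5], r+c [3, 6, 13, 11, 14, 12, 10, 9, 17, 15] are all distinct, so no two queens attack.

(1,2) (2,4) (3,10) (4,7) (5,9) (6,6) (7,3) (8,1) (9,8) (10,5)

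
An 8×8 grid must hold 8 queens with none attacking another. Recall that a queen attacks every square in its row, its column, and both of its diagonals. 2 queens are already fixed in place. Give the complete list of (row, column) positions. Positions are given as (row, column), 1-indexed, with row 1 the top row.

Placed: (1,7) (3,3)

(1,7) (2,1) (3,3) (4,8) (5,6) (6,4) (7,2) (8,5)

Row 2: attacked by (1,7)→{6,7,8}; (3,3)→{2,3,4}. Safe: 1, 5. Place at column 1.
Row 4: attacked by (1,7)→{4,7}; (2,1)→{1,3}; (3,3)→{2,3,4}. Safe: 5, 6, 8. Place at column 8.
Row 5: attacked by (1,7)→{3,7}; (2,1)→{1,4}; (3,3)→{1,3,5}; (4,8)→{7,8}. Safe: 2, 6. Place at column 6.
Row 6: attacked by (1,7)→{2,7}; (2,1)→{1,5}; (3,3)→{3,6}; (4,8)→{6,8}; (5,6)→{5,6,7}. Safe: 4. Place at column 4.
Row 7: attacked by (1,7)→{1,7}; (2,1)→{1,6}; (3,3)→{3,7}; (4,8)→{5,8}; (5,6)→{4,6,8}; (6,4)→{3,4,5}. Safe: 2. Place at column 2.
Row 8: attacked by (1,7)→{7}; (2,1)→{1,7}; (3,3)→{3,8}; (4,8)→{4,8}; (5,6)→{3,6}; (6,4)→{2,4,6}; (7,2)→{1,2,3}. Safe: 5. Place at column 5.
Columns [7, 1, 3, 8, 6, 4, 2, 5], r−c [-6, 1, 0, -4, -1, 2, 5, 3], r+c [8, 3, 6, 12, 11, 10, 9, 13] are all distinct, so no two queens attack.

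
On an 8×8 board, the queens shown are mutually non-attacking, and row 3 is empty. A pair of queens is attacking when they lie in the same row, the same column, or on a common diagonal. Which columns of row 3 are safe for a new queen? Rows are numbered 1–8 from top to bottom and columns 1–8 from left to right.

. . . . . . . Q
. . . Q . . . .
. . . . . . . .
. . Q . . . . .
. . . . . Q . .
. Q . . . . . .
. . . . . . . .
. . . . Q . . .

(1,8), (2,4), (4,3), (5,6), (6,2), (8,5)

(1,8) attacks row 3 at column 8 and diagonals 6.
(2,4) attacks row 3 at column 4 and diagonals 3, 5.
(4,3) attacks row 3 at column 3 and diagonals 2, 4.
(5,6) attacks row 3 at column 6 and diagonals 4, 8.
(6,2) attacks row 3 at column 2 and diagonals 5.
(8,5) attacks row 3 at column 5.
Attacked columns: {2, 3, 4, 5, 6, 8}. Safe: {1, 7}.

columns 1, 7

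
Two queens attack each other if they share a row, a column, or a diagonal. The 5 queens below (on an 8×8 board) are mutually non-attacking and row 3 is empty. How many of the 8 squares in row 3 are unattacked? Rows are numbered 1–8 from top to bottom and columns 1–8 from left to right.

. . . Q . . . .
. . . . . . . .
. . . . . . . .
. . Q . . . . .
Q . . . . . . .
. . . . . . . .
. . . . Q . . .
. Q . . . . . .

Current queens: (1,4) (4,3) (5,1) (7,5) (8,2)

1

(1,4) attacks row 3 at column 4 and diagonals 2, 6.
(4,3) attacks row 3 at column 3 and diagonals 2, 4.
(5,1) attacks row 3 at column 1 and diagonals 3.
(7,5) attacks row 3 at column 5 and diagonals 1.
(8,2) attacks row 3 at column 2 and diagonals 7.
Attacked columns: {1, 2, 3, 4, 5, 6, 7}. Safe: {8}.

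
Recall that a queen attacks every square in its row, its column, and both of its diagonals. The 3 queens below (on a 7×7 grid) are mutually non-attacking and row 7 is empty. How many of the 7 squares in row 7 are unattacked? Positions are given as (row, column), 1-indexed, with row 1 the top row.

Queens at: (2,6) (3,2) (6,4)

1

(2,6) attacks row 7 at column 6 and diagonals 1.
(3,2) attacks row 7 at column 2 and diagonals 6.
(6,4) attacks row 7 at column 4 and diagonals 3, 5.
Attacked columns: {1, 2, 3, 4, 5, 6}. Safe: {7}.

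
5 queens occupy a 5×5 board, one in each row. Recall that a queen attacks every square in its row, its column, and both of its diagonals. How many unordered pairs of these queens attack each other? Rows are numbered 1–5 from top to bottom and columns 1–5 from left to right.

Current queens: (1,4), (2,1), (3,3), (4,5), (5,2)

0

All columns are distinct and no two queens satisfy |Δrow| = |Δcol|, so no pair attacks.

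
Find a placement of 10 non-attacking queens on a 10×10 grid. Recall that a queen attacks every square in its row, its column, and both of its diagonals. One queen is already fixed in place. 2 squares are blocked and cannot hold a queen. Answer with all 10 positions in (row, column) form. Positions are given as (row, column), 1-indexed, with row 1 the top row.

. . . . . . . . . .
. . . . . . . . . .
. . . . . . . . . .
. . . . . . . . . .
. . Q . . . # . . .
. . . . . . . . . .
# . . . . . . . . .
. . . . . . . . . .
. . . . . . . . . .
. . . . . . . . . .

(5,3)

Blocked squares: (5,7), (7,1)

(1,5) (2,7) (3,4) (4,1) (5,3) (6,8) (7,10) (8,2) (9,9) (10,6)

Row 1: attacked by (5,3)→{3,7}. Safe: 1, 2, 4, 5, 6, 8, 9, 10. Place at column 5.
Row 2: attacked by (1,5)→{4,5,6}; (5,3)→{3,6}. Safe: 1, 2, 7, 8, 9, 10. Place at column 7.
Row 3: attacked by (1,5)→{3,5,7}; (2,7)→{6,7,8}; (5,3)→{1,3,5}. Safe: 2, 4, 9, 10. Place at column 4.
Row 4: attacked by (1,5)→{2,5,8}; (2,7)→{5,7,9}; (3,4)→{3,4,5}; (5,3)→{2,3,4}. Safe: 1, 6, 10. Place at column 1.
Row 6: attacked by (1,5)→{5,10}; (2,7)→{3,7}; (3,4)→{1,4,7}; (4,1)→{1,3}; (5,3)→{2,3,4}. Safe: 6, 8, 9. Place at column 8.
Row 7: attacked by (1,5)→{5}; (2,7)→{2,7}; (3,4)→{4,8}; (4,1)→{1,4}; (5,3)→{1,3,5}; (6,8)→{7,8,9}. Blocked: 1. Safe: 6, 10. Place at column 10.
Row 8: attacked by (1,5)→{5}; (2,7)→{1,7}; (3,4)→{4,9}; (4,1)→{1,5}; (5,3)→{3,6}; (6,8)→{6,8,10}; (7,10)→{9,10}. Safe: 2. Place at column 2.
Row 9: attacked by (1,5)→{5}; (2,7)→{7}; (3,4)→{4,10}; (4,1)→{1,6}; (5,3)→{3,7}; (6,8)→{5,8}; (7,10)→{8,10}; (8,2)→{1,2,3}. Safe: 9. Place at column 9.
Row 10: attacked by (1,5)→{5}; (2,7)→{7}; (3,4)→{4}; (4,1)→{1,7}; (5,3)→{3,8}; (6,8)→{4,8}; (7,10)→{7,10}; (8,2)→{2,4}; (9,9)→{8,9,10}. Safe: 6. Place at column 6.
Columns [5, 7, 4, 1, 3, 8, 10, 2, 9, 6], r−c [-4, -5, -1, 3, 2, -2, -3, 6, 0, 4], r+c [6, 9, 7, 5, 8, 14, 17, 10, 18, 16] are all distinct, so no two queens attack.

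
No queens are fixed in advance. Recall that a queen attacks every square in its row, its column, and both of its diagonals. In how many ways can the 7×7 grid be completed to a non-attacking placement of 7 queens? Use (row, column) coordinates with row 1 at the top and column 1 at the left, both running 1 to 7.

Branch on row 1: col 1 → 4; col 2 → 7; col 3 → 6; col 4 → 6; col 5 → 6; col 6 → 7; col 7 → 4.
Sum: 4 + 7 + 6 + 6 + 6 + 7 + 4 = 40.
(This is the classic 7-queens count.)

40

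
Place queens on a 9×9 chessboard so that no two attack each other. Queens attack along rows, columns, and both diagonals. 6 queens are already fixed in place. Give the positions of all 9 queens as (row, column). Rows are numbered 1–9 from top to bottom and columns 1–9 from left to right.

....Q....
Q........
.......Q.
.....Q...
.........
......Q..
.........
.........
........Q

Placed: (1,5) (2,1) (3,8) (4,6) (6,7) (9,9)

(1,5) (2,1) (3,8) (4,6) (5,3) (6,7) (7,2) (8,4) (9,9)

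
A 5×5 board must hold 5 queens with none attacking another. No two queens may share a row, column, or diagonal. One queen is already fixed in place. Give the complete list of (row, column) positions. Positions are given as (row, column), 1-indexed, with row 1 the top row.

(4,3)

(1,2) (2,4) (3,1) (4,3) (5,5)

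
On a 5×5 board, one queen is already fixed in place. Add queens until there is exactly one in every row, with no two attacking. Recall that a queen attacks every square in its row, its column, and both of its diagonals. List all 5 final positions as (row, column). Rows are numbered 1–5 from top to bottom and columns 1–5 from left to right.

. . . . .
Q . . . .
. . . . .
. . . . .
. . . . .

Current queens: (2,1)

(1,4) (2,1) (3,3) (4,5) (5,2)

Row 1: attacked by (2,1)→{1,2}. Safe: 3, 4, 5. Place at column 4.
Row 3: attacked by (1,4)→{2,4}; (2,1)→{1,2}. Safe: 3, 5. Place at column 3.
Row 4: attacked by (1,4)→{1,4}; (2,1)→{1,3}; (3,3)→{2,3,4}. Safe: 5. Place at column 5.
Row 5: attacked by (1,4)→{4}; (2,1)→{1,4}; (3,3)→{1,3,5}; (4,5)→{4,5}. Safe: 2. Place at column 2.
Columns [4, 1, 3, 5, 2], r−c [-3, 1, 0, -1, 3], r+c [5, 3, 6, 9, 7] are all distinct, so no two queens attack.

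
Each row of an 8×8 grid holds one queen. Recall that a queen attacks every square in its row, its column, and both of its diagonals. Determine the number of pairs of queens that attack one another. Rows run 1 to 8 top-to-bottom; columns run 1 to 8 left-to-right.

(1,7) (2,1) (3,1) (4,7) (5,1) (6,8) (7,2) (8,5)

Same column: (1,7)–(4,7) (column 7); (2,1)–(3,1) (column 1); (2,1)–(5,1) (column 1); (3,1)–(5,1) (column 1).
Total attacking pairs: 4.

4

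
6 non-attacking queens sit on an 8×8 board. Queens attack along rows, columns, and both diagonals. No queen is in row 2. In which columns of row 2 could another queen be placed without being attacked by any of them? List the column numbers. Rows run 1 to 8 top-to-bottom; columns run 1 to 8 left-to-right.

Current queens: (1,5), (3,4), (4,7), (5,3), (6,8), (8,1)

columns 2

(1,5) attacks row 2 at column 5 and diagonals 4, 6.
(3,4) attacks row 2 at column 4 and diagonals 3, 5.
(4,7) attacks row 2 at column 7 and diagonals 5.
(5,3) attacks row 2 at column 3 and diagonals 6.
(6,8) attacks row 2 at column 8 and diagonals 4.
(8,1) attacks row 2 at column 1 and diagonals 7.
Attacked columns: {1, 3, 4, 5, 6, 7, 8}. Safe: {2}.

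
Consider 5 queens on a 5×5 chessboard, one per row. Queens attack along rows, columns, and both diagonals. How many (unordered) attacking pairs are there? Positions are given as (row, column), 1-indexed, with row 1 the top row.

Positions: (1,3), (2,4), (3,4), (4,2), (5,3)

Same column: (1,3)–(5,3) (column 3); (2,4)–(3,4) (column 4).
Same diagonal: (1,3)–(2,4) (|1−2| = |3−4| = 1); (2,4)–(4,2) (|2−4| = |4−2| = 2); (4,2)–(5,3) (|4−5| = |2−3| = 1).
Total attacking pairs: 5.

5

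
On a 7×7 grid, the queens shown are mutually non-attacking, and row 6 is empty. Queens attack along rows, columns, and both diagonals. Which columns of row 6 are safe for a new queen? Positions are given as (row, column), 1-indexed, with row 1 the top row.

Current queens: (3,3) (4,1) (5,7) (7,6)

columns 2, 4

(3,3) attacks row 6 at column 3 and diagonals 6.
(4,1) attacks row 6 at column 1 and diagonals 3.
(5,7) attacks row 6 at column 7 and diagonals 6.
(7,6) attacks row 6 at column 6 and diagonals 5, 7.
Attacked columns: {1, 3, 5, 6, 7}. Safe: {2, 4}.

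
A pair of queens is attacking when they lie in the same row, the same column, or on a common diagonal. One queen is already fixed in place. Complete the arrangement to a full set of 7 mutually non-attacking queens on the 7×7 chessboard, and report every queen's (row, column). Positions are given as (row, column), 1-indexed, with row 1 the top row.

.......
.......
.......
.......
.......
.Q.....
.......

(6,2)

(1,5) (2,3) (3,1) (4,6) (5,4) (6,2) (7,7)

Row 1: attacked by (6,2)→{2,7}. Safe: 1, 3, 4, 5, 6. Place at column 5.
Row 2: attacked by (1,5)→{4,5,6}; (6,2)→{2,6}. Safe: 1, 3, 7. Place at column 3.
Row 3: attacked by (1,5)→{3,5,7}; (2,3)→{2,3,4}; (6,2)→{2,5}. Safe: 1, 6. Place at column 1.
Row 4: attacked by (1,5)→{2,5}; (2,3)→{1,3,5}; (3,1)→{1,2}; (6,2)→{2,4}. Safe: 6, 7. Place at column 6.
Row 5: attacked by (1,5)→{1,5}; (2,3)→{3,6}; (3,1)→{1,3}; (4,6)→{5,6,7}; (6,2)→{1,2,3}. Safe: 4. Place at column 4.
Row 7: attacked by (1,5)→{5}; (2,3)→{3}; (3,1)→{1,5}; (4,6)→{3,6}; (5,4)→{2,4,6}; (6,2)→{1,2,3}. Safe: 7. Place at column 7.
Columns [5, 3, 1, 6, 4, 2, 7], r−c [-4, -1, 2, -2, 1, 4, 0], r+c [6, 5, 4, 10, 9, 8, 14] are all distinct, so no two queens attack.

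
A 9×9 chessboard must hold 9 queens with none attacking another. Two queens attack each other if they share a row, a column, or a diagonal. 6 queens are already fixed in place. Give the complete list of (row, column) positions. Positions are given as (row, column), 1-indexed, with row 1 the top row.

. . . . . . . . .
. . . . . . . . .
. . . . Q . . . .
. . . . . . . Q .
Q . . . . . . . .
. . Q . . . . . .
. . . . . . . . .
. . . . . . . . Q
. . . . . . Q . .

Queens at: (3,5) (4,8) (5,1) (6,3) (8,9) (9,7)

(1,4) (2,2) (3,5) (4,8) (5,1) (6,3) (7,6) (8,9) (9,7)

Row 1: attacked by (3,5)→{3,5,7}; (4,8)→{5,8}; (5,1)→{1,5}; (6,3)→{3,8}; (8,9)→{2,9}; (9,7)→{7}. Safe: 4, 6. Place at column 4.
Row 2: attacked by (1,4)→{3,4,5}; (3,5)→{4,5,6}; (4,8)→{6,8}; (5,1)→{1,4}; (6,3)→{3,7}; (8,9)→{3,9}; (9,7)→{7}. Safe: 2. Place at column 2.
Row 7: attacked by (1,4)→{4}; (2,2)→{2,7}; (3,5)→{1,5,9}; (4,8)→{5,8}; (5,1)→{1,3}; (6,3)→{2,3,4}; (8,9)→{8,9}; (9,7)→{5,7,9}. Safe: 6. Place at column 6.
Columns [4, 2, 5, 8, 1, 3, 6, 9, 7], r−c [-3, 0, -2, -4, 4, 3, 1, -1, 2], r+c [5, 4, 8, 12, 6, 9, 13, 17, 16] are all distinct, so no two queens attack.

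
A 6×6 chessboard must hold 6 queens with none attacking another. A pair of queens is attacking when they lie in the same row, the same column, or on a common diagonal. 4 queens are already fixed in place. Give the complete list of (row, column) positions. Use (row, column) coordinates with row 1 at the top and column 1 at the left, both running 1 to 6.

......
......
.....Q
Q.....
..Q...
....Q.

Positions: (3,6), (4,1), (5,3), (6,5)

Row 1: attacked by (3,6)→{4,6}; (4,1)→{1,4}; (5,3)→{3}; (6,5)→{5}. Safe: 2. Place at column 2.
Row 2: attacked by (1,2)→{1,2,3}; (3,6)→{5,6}; (4,1)→{1,3}; (5,3)→{3,6}; (6,5)→{1,5}. Safe: 4. Place at column 4.
Columns [2, 4, 6, 1, 3, 5], r−c [-1, -2, -3, 3, 2, 1], r+c [3, 6, 9, 5, 8, 11] are all distinct, so no two queens attack.

(1,2) (2,4) (3,6) (4,1) (5,3) (6,5)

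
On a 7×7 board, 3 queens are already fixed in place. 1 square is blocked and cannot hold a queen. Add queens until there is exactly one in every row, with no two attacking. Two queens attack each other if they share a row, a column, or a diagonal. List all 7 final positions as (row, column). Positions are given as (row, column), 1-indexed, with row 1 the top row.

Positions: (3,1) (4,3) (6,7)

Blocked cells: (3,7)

Row 1: attacked by (3,1)→{1,3}; (4,3)→{3,6}; (6,7)→{2,7}. Safe: 4, 5. Place at column 4.
Row 2: attacked by (1,4)→{3,4,5}; (3,1)→{1,2}; (4,3)→{1,3,5}; (6,7)→{3,7}. Safe: 6. Place at column 6.
Row 5: attacked by (1,4)→{4}; (2,6)→{3,6}; (3,1)→{1,3}; (4,3)→{2,3,4}; (6,7)→{6,7}. Safe: 5. Place at column 5.
Row 7: attacked by (1,4)→{4}; (2,6)→{1,6}; (3,1)→{1,5}; (4,3)→{3,6}; (5,5)→{3,5,7}; (6,7)→{6,7}. Safe: 2. Place at column 2.
Columns [4, 6, 1, 3, 5, 7, 2], r−c [-3, -4, 2, 1, 0, -1, 5], r+c [5, 8, 4, 7, 10, 13, 9] are all distinct, so no two queens attack.

(1,4) (2,6) (3,1) (4,3) (5,5) (6,7) (7,2)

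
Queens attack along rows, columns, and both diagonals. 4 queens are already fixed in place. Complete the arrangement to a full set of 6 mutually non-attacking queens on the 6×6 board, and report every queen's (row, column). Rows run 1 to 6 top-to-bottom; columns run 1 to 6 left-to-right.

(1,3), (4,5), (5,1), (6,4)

(1,3) (2,6) (3,2) (4,5) (5,1) (6,4)

Row 2: attacked by (1,3)→{2,3,4}; (4,5)→{3,5}; (5,1)→{1,4}; (6,4)→{4}. Safe: 6. Place at column 6.
Row 3: attacked by (1,3)→{1,3,5}; (2,6)→{5,6}; (4,5)→{4,5,6}; (5,1)→{1,3}; (6,4)→{1,4}. Safe: 2. Place at column 2.
Columns [3, 6, 2, 5, 1, 4], r−c [-2, -4, 1, -1, 4, 2], r+c [4, 8, 5, 9, 6, 10] are all distinct, so no two queens attack.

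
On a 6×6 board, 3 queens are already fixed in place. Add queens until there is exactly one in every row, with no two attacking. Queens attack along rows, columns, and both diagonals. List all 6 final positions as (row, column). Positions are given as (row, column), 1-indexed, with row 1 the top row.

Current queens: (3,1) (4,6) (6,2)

Row 1: attacked by (3,1)→{1,3}; (4,6)→{3,6}; (6,2)→{2}. Safe: 4, 5. Place at column 5.
Row 2: attacked by (1,5)→{4,5,6}; (3,1)→{1,2}; (4,6)→{4,6}; (6,2)→{2,6}. Safe: 3. Place at column 3.
Row 5: attacked by (1,5)→{1,5}; (2,3)→{3,6}; (3,1)→{1,3}; (4,6)→{5,6}; (6,2)→{1,2,3}. Safe: 4. Place at column 4.
Columns [5, 3, 1, 6, 4, 2], r−c [-4, -1, 2, -2, 1, 4], r+c [6, 5, 4, 10, 9, 8] are all distinct, so no two queens attack.

(1,5) (2,3) (3,1) (4,6) (5,4) (6,2)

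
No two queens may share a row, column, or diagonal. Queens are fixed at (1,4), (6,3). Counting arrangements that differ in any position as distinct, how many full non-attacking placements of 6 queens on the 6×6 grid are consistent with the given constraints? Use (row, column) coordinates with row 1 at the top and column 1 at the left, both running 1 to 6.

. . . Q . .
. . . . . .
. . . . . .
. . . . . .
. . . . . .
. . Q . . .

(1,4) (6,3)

1

Branch on row 2: col 1 → 1; col 2 → 0; col 6 → 0.
Sum: 1 + 0 + 0 = 1.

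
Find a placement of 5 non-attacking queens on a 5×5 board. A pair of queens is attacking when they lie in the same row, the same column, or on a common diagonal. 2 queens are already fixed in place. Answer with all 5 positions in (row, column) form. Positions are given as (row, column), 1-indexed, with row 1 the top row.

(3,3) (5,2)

(1,4) (2,1) (3,3) (4,5) (5,2)

Row 1: attacked by (3,3)→{1,3,5}; (5,2)→{2}. Safe: 4. Place at column 4.
Row 2: attacked by (1,4)→{3,4,5}; (3,3)→{2,3,4}; (5,2)→{2,5}. Safe: 1. Place at column 1.
Row 4: attacked by (1,4)→{1,4}; (2,1)→{1,3}; (3,3)→{2,3,4}; (5,2)→{1,2,3}. Safe: 5. Place at column 5.
Columns [4, 1, 3, 5, 2], r−c [-3, 1, 0, -1, 3], r+c [5, 3, 6, 9, 7] are all distinct, so no two queens attack.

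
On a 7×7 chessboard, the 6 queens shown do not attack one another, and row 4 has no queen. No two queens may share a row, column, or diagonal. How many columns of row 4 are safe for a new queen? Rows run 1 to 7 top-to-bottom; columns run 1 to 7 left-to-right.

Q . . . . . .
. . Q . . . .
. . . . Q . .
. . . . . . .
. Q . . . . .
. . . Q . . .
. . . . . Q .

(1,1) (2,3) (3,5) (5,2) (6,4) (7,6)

(1,1) attacks row 4 at column 1 and diagonals 4.
(2,3) attacks row 4 at column 3 and diagonals 1, 5.
(3,5) attacks row 4 at column 5 and diagonals 4, 6.
(5,2) attacks row 4 at column 2 and diagonals 1, 3.
(6,4) attacks row 4 at column 4 and diagonals 2, 6.
(7,6) attacks row 4 at column 6 and diagonals 3.
Attacked columns: {1, 2, 3, 4, 5, 6}. Safe: {7}.

1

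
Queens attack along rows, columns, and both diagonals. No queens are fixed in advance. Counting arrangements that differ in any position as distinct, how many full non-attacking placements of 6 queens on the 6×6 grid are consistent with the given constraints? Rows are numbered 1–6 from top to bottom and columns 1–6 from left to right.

Branch on row 1: col 1 → 0; col 2 → 1; col 3 → 1; col 4 → 1; col 5 → 1; col 6 → 0.
Sum: 0 + 1 + 1 + 1 + 1 + 0 = 4.
(This is the classic 6-queens count.)

4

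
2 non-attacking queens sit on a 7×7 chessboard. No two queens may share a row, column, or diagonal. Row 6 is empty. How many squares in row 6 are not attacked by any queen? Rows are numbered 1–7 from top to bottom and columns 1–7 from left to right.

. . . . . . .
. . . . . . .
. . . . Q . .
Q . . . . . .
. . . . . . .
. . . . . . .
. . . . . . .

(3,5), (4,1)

3

(3,5) attacks row 6 at column 5 and diagonals 2.
(4,1) attacks row 6 at column 1 and diagonals 3.
Attacked columns: {1, 2, 3, 5}. Safe: {4, 6, 7}.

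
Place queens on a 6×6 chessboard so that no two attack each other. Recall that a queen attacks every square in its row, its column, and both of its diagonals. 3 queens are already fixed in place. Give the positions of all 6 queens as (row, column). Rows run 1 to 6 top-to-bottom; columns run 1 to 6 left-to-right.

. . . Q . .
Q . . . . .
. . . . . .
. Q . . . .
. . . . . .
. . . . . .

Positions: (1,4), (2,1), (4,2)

Row 3: attacked by (1,4)→{2,4,6}; (2,1)→{1,2}; (4,2)→{1,2,3}. Safe: 5. Place at column 5.
Row 5: attacked by (1,4)→{4}; (2,1)→{1,4}; (3,5)→{3,5}; (4,2)→{1,2,3}. Safe: 6. Place at column 6.
Row 6: attacked by (1,4)→{4}; (2,1)→{1,5}; (3,5)→{2,5}; (4,2)→{2,4}; (5,6)→{5,6}. Safe: 3. Place at column 3.
Columns [4, 1, 5, 2, 6, 3], r−c [-3, 1, -2, 2, -1, 3], r+c [5, 3, 8, 6, 11, 9] are all distinct, so no two queens attack.

(1,4) (2,1) (3,5) (4,2) (5,6) (6,3)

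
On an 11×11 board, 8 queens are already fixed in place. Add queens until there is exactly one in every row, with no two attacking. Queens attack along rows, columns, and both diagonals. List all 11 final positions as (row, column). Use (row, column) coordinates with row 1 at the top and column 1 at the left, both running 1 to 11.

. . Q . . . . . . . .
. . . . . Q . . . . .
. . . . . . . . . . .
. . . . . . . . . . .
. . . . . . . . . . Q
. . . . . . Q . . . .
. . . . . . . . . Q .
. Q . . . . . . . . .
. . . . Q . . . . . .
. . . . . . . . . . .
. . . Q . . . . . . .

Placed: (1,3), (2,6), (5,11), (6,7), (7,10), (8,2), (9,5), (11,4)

(1,3) (2,6) (3,8) (4,1) (5,11) (6,7) (7,10) (8,2) (9,5) (10,9) (11,4)

Row 3: attacked by (1,3)→{1,3,5}; (2,6)→{5,6,7}; (5,11)→{9,11}; (6,7)→{4,7,10}; (7,10)→{6,10}; (8,2)→{2,7}; (9,5)→{5,11}; (11,4)→{4}. Safe: 8. Place at column 8.
Row 4: attacked by (1,3)→{3,6}; (2,6)→{4,6,8}; (3,8)→{7,8,9}; (5,11)→{10,11}; (6,7)→{5,7,9}; (7,10)→{7,10}; (8,2)→{2,6}; (9,5)→{5,10}; (11,4)→{4,11}. Safe: 1. Place at column 1.
Row 10: attacked by (1,3)→{3}; (2,6)→{6}; (3,8)→{1,8}; (4,1)→{1,7}; (5,11)→{6,11}; (6,7)→{3,7,11}; (7,10)→{7,10}; (8,2)→{2,4}; (9,5)→{4,5,6}; (11,4)→{3,4,5}. Safe: 9. Place at column 9.
Columns [3, 6, 8, 1, 11, 7, 10, 2, 5, 9, 4], r−c [-2, -4, -5, 3, -6, -1, -3, 6, 4, 1, 7], r+c [4, 8, 11, 5, 16, 13, 17, 10, 14, 19, 15] are all distinct, so no two queens attack.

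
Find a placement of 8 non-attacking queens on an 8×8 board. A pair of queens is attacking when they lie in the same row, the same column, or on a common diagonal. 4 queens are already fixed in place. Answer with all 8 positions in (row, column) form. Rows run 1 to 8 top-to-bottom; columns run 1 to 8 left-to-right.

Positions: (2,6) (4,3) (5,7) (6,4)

(1,1) (2,6) (3,8) (4,3) (5,7) (6,4) (7,2) (8,5)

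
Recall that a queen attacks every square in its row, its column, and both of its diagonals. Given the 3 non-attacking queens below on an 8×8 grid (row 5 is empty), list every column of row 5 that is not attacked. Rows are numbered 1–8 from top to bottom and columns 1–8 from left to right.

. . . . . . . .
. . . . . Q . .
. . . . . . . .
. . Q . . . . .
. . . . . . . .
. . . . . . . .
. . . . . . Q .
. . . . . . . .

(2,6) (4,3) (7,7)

columns 1, 8

(2,6) attacks row 5 at column 6 and diagonals 3.
(4,3) attacks row 5 at column 3 and diagonals 2, 4.
(7,7) attacks row 5 at column 7 and diagonals 5.
Attacked columns: {2, 3, 4, 5, 6, 7}. Safe: {1, 8}.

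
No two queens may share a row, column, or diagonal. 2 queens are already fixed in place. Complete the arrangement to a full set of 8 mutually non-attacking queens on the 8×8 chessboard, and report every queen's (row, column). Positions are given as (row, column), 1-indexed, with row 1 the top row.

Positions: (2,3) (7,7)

(1,8) (2,3) (3,1) (4,6) (5,2) (6,5) (7,7) (8,4)

Row 1: attacked by (2,3)→{2,3,4}; (7,7)→{1,7}. Safe: 5, 6, 8. Place at column 8.
Row 3: attacked by (1,8)→{6,8}; (2,3)→{2,3,4}; (7,7)→{3,7}. Safe: 1, 5. Place at column 1.
Row 4: attacked by (1,8)→{5,8}; (2,3)→{1,3,5}; (3,1)→{1,2}; (7,7)→{4,7}. Safe: 6. Place at column 6.
Row 5: attacked by (1,8)→{4,8}; (2,3)→{3,6}; (3,1)→{1,3}; (4,6)→{5,6,7}; (7,7)→{5,7}. Safe: 2. Place at column 2.
Row 6: attacked by (1,8)→{3,8}; (2,3)→{3,7}; (3,1)→{1,4}; (4,6)→{4,6,8}; (5,2)→{1,2,3}; (7,7)→{6,7,8}. Safe: 5. Place at column 5.
Row 8: attacked by (1,8)→{1,8}; (2,3)→{3}; (3,1)→{1,6}; (4,6)→{2,6}; (5,2)→{2,5}; (6,5)→{3,5,7}; (7,7)→{6,7,8}. Safe: 4. Place at column 4.
Columns [8, 3, 1, 6, 2, 5, 7, 4], r−c [-7, -1, 2, -2, 3, 1, 0, 4], r+c [9, 5, 4, 10, 7, 11, 14, 12] are all distinct, so no two queens attack.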